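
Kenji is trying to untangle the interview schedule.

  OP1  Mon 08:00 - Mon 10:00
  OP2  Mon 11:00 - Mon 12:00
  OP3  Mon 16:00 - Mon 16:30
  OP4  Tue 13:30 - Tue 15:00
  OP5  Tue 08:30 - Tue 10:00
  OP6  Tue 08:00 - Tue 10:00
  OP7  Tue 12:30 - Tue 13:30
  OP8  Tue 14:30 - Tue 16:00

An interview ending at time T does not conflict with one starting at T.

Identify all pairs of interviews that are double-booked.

OP4 & OP8, OP5 & OP6

Sorted by start: OP1, OP2, OP3, OP6, OP5, OP7, OP4, OP8.
OP2 starts after OP1 ends, so OP1 has no further overlaps.
OP3 starts after OP2 ends, so OP2 has no further overlaps.
OP6 starts after OP3 ends, so OP3 has no further overlaps.
OP5 starts before OP6 ends → OP6 and OP5 overlap.
OP7 starts after OP6 ends, so OP6 has no further overlaps.
OP7 starts after OP5 ends, so OP5 has no further overlaps.
OP4 starts exactly when OP7 ends (back-to-back, no overlap), so OP7 has no further overlaps.
OP8 starts before OP4 ends → OP4 and OP8 overlap.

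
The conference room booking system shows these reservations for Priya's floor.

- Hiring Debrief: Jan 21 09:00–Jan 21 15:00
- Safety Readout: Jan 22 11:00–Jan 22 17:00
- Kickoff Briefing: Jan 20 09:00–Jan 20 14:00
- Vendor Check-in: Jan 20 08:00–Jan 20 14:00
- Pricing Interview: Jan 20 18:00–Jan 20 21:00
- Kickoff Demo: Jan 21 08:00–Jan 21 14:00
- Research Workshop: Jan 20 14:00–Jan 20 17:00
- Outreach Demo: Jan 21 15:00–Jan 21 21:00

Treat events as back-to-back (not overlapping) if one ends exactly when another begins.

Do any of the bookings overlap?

Yes

Two intervals overlap when each starts before the other ends.
Sorted by start: Vendor Check-in, Kickoff Briefing, Research Workshop, Pricing Interview, Kickoff Demo, Hiring Debrief, Outreach Demo, Safety Readout.
Kickoff Briefing starts before Vendor Check-in ends → Vendor Check-in and Kickoff Briefing overlap.
That's a conflict, so the schedule is not conflict-free.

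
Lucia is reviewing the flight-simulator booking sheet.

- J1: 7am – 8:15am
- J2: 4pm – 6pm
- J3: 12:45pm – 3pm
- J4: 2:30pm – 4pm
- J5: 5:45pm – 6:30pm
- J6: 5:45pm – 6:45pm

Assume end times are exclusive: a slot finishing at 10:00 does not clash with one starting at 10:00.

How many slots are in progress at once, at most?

Sort all start/end points and keep a running count:
7am start J1 → 1
8:15am end J1 → 0
12:45pm start J3 → 1
2:30pm start J4 → 2
3pm end J3 → 1
4pm end J4 → 0
4pm start J2 → 1
5:45pm start J5 → 2
5:45pm start J6 → 3
6pm end J2 → 2
6:30pm end J5 → 1
6:45pm end J6 → 0
Peak is 3, at 5:45pm (J2, J5, J6).

3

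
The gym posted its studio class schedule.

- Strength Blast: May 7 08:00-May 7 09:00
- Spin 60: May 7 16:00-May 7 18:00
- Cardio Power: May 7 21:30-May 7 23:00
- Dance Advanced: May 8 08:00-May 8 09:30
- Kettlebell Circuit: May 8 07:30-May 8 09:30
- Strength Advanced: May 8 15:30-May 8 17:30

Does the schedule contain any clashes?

Sorted by start: Strength Blast, Spin 60, Cardio Power, Kettlebell Circuit, Dance Advanced, Strength Advanced.
Spin 60 starts after Strength Blast ends, so nothing later overlaps Strength Blast either.
Cardio Power starts after Spin 60 ends, so nothing later overlaps Spin 60 either.
Kettlebell Circuit starts after Cardio Power ends, so nothing later overlaps Cardio Power either.
Dance Advanced starts before Kettlebell Circuit ends → Kettlebell Circuit and Dance Advanced overlap.
That's a conflict, so the schedule is not conflict-free.

Yes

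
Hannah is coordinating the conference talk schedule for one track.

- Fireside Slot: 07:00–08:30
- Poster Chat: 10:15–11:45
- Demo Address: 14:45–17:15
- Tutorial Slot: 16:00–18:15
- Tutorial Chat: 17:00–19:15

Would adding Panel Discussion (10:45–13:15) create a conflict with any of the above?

Fireside Slot: ends 08:30 at or before Panel Discussion starts 10:45 → clear.
Poster Chat: starts 10:15 before Panel Discussion ends 13:15, and ends 11:45 after Panel Discussion starts 10:45 → overlap.
Demo Address: starts 14:45 at or after Panel Discussion ends 13:15 → clear.
Tutorial Slot: starts 16:00 at or after Panel Discussion ends 13:15 → clear.
Tutorial Chat: starts 17:00 at or after Panel Discussion ends 13:15 → clear.
Panel Discussion overlaps Poster Chat.

Yes — it overlaps Poster Chat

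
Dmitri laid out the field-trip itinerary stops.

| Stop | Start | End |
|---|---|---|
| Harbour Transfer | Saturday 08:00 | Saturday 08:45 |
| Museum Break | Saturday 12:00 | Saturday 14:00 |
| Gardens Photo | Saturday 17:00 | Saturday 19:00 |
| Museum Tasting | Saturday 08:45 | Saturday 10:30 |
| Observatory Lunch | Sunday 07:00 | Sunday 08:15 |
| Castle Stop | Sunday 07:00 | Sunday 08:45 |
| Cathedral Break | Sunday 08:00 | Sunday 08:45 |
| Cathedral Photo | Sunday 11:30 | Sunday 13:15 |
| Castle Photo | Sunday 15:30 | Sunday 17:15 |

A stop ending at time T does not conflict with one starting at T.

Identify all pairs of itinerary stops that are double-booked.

Castle Stop & Cathedral Break, Castle Stop & Observatory Lunch, Cathedral Break & Observatory Lunch

Check each pair: they overlap iff neither finishes before the other starts.
Sorted by start: Harbour Transfer, Museum Tasting, Museum Break, Gardens Photo, Observatory Lunch, Castle Stop, Cathedral Break, Cathedral Photo, Castle Photo.
Museum Tasting starts exactly when Harbour Transfer ends (back-to-back, no overlap), so nothing later overlaps Harbour Transfer either.
Museum Break starts after Museum Tasting ends, so nothing later overlaps Museum Tasting either.
Gardens Photo starts after Museum Break ends, so nothing later overlaps Museum Break either.
Observatory Lunch starts after Gardens Photo ends, so nothing later overlaps Gardens Photo either.
Castle Stop starts before Observatory Lunch ends → Observatory Lunch and Castle Stop overlap.
Cathedral Break starts before Observatory Lunch ends → Observatory Lunch and Cathedral Break overlap.
Cathedral Photo starts after Observatory Lunch ends, so nothing later overlaps Observatory Lunch either.
Cathedral Break starts before Castle Stop ends → Castle Stop and Cathedral Break overlap.
Cathedral Photo starts after Castle Stop ends, so nothing later overlaps Castle Stop either.
Cathedral Photo starts after Cathedral Break ends, so nothing later overlaps Cathedral Break either.
Castle Photo starts after Cathedral Photo ends.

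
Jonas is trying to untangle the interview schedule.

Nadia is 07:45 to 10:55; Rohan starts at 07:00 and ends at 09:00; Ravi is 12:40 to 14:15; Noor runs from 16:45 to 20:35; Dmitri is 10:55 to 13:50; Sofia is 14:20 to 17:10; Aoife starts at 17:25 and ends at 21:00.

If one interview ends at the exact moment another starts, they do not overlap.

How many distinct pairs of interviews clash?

4

Sorted by start: Rohan, Nadia, Dmitri, Ravi, Sofia, Noor, Aoife.
Nadia starts before Rohan ends → Rohan and Nadia overlap.
Dmitri starts after Rohan ends, so Rohan has no further overlaps.
Dmitri starts exactly when Nadia ends (back-to-back, no overlap), so Nadia has no further overlaps.
Ravi starts before Dmitri ends → Dmitri and Ravi overlap.
Sofia starts after Dmitri ends, so Dmitri has no further overlaps.
Sofia starts after Ravi ends, so Ravi has no further overlaps.
Noor starts before Sofia ends → Sofia and Noor overlap.
Aoife starts after Sofia ends.
Aoife starts before Noor ends → Noor and Aoife overlap.
Overlapping pairs: Aoife & Noor, Dmitri & Ravi, Nadia & Rohan, Noor & Sofia — 4 in total.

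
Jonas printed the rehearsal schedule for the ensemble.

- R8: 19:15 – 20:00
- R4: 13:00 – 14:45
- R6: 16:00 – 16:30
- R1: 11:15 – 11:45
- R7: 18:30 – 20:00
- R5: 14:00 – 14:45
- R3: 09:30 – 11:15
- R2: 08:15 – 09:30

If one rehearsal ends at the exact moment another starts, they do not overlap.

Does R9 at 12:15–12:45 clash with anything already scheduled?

R2: ends 09:30 at or before R9 starts 12:15 → clear.
R3: ends 11:15 at or before R9 starts 12:15 → clear.
R1: ends 11:45 at or before R9 starts 12:15 → clear.
R4: starts 13:00 at or after R9 ends 12:45 → clear.
R5: starts 14:00 at or after R9 ends 12:45 → clear.
R6: starts 16:00 at or after R9 ends 12:45 → clear.
R7: starts 18:30 at or after R9 ends 12:45 → clear.
R8: starts 19:15 at or after R9 ends 12:45 → clear.

No — it doesn't clash with anything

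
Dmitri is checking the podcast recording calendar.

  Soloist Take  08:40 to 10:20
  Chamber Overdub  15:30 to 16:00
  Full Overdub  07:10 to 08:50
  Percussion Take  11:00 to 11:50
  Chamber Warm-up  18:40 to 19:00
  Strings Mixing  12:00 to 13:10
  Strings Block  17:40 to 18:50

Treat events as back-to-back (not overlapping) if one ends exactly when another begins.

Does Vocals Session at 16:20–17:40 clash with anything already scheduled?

No — it doesn't clash with anything

Full Overdub: ends 08:50 at or before Vocals Session starts 16:20 → clear.
Soloist Take: ends 10:20 at or before Vocals Session starts 16:20 → clear.
Percussion Take: ends 11:50 at or before Vocals Session starts 16:20 → clear.
Strings Mixing: ends 13:10 at or before Vocals Session starts 16:20 → clear.
Chamber Overdub: ends 16:00 at or before Vocals Session starts 16:20 → clear.
Strings Block: starts 17:40 at or after Vocals Session ends 17:40 → clear.
Chamber Warm-up: starts 18:40 at or after Vocals Session ends 17:40 → clear.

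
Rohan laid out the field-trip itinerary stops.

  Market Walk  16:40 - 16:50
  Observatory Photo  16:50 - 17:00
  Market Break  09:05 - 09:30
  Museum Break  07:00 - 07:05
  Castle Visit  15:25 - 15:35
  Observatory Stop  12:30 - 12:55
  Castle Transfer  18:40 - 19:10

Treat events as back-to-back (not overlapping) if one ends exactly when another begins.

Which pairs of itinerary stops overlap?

no overlapping pairs

Sorted by start: Museum Break, Market Break, Observatory Stop, Castle Visit, Market Walk, Observatory Photo, Castle Transfer.
Market Break starts after Museum Break ends — done with Museum Break.
Observatory Stop starts after Market Break ends — done with Market Break.
Castle Visit starts after Observatory Stop ends — done with Observatory Stop.
Market Walk starts after Castle Visit ends — done with Castle Visit.
Observatory Photo starts exactly when Market Walk ends (back-to-back, no overlap) — done with Market Walk.
Castle Transfer starts after Observatory Photo ends.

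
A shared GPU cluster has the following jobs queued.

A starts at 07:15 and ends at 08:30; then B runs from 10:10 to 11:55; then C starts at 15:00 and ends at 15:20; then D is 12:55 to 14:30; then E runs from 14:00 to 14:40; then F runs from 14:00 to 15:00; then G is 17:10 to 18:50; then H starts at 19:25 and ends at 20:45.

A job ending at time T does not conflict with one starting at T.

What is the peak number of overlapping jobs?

Walk through starts and ends in time order (an end at T is processed before a start at T):
07:15 start A → 1
08:30 end A → 0
10:10 start B → 1
11:55 end B → 0
12:55 start D → 1
14:00 start E → 2
14:00 start F → 3
14:30 end D → 2
14:40 end E → 1
15:00 end F → 0
15:00 start C → 1
15:20 end C → 0
17:10 start G → 1
18:50 end G → 0
19:25 start H → 1
20:45 end H → 0
Peak is 3, at 14:00 (D, E, F).

3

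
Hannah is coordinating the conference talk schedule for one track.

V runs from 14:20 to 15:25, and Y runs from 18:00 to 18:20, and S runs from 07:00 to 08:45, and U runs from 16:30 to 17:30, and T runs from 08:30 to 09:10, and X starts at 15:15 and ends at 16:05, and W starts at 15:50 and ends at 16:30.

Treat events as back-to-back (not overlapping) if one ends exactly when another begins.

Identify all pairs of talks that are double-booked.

Sorted by start: S, T, V, X, W, U, Y.
T starts before S ends → S and T overlap.
V starts after S ends; S is clear from here.
V starts after T ends; T is clear from here.
X starts before V ends → V and X overlap.
W starts after V ends; V is clear from here.
W starts before X ends → X and W overlap.
U starts after X ends; X is clear from here.
U starts exactly when W ends (back-to-back, no overlap); W is clear from here.
Y starts after U ends.

S & T, V & X, W & X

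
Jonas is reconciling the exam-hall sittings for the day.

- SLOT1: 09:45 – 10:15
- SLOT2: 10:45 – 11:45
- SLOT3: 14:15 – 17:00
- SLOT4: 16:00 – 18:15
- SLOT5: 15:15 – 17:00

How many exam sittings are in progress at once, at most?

Sweep the timeline, counting +1 at each start and −1 at each end (ends before starts at a tie):
09:45 start SLOT1 → 1
10:15 end SLOT1 → 0
10:45 start SLOT2 → 1
11:45 end SLOT2 → 0
14:15 start SLOT3 → 1
15:15 start SLOT5 → 2
16:00 start SLOT4 → 3
17:00 end SLOT3 → 2
17:00 end SLOT5 → 1
18:15 end SLOT4 → 0
Peak is 3, at 16:00 (SLOT3, SLOT4, SLOT5).

3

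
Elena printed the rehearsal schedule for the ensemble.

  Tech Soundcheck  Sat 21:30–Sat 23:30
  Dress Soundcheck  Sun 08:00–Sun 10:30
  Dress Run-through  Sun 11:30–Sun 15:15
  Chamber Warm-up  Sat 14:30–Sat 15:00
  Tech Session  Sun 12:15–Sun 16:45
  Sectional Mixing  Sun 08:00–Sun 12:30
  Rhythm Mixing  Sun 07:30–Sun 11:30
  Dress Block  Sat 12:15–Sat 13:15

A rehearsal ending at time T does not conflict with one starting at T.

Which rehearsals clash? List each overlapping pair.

Two intervals overlap when each starts before the other ends.
Sorted by start: Dress Block, Chamber Warm-up, Tech Soundcheck, Rhythm Mixing, Dress Soundcheck, Sectional Mixing, Dress Run-through, Tech Session.
Chamber Warm-up starts after Dress Block ends, so nothing later overlaps Dress Block either.
Tech Soundcheck starts after Chamber Warm-up ends, so nothing later overlaps Chamber Warm-up either.
Rhythm Mixing starts after Tech Soundcheck ends, so nothing later overlaps Tech Soundcheck either.
Dress Soundcheck starts before Rhythm Mixing ends → Rhythm Mixing and Dress Soundcheck overlap.
Sectional Mixing starts before Rhythm Mixing ends → Rhythm Mixing and Sectional Mixing overlap.
Dress Run-through starts exactly when Rhythm Mixing ends (back-to-back, no overlap), so nothing later overlaps Rhythm Mixing either.
Sectional Mixing starts before Dress Soundcheck ends → Dress Soundcheck and Sectional Mixing overlap.
Dress Run-through starts after Dress Soundcheck ends, so nothing later overlaps Dress Soundcheck either.
Dress Run-through starts before Sectional Mixing ends → Sectional Mixing and Dress Run-through overlap.
Tech Session starts before Sectional Mixing ends → Sectional Mixing and Tech Session overlap.
Tech Session starts before Dress Run-through ends → Dress Run-through and Tech Session overlap.

Dress Run-through & Sectional Mixing, Dress Run-through & Tech Session, Dress Soundcheck & Rhythm Mixing, Dress Soundcheck & Sectional Mixing, Rhythm Mixing & Sectional Mixing, Sectional Mixing & Tech Session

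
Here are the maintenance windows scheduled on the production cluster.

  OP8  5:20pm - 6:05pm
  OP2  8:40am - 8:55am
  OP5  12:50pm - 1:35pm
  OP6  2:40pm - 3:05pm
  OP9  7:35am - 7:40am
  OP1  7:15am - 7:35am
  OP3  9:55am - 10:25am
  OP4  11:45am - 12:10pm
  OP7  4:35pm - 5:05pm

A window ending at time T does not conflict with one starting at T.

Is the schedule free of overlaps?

Yes

Check each pair: they overlap iff neither finishes before the other starts.
Sorted by start: OP1, OP9, OP2, OP3, OP4, OP5, OP6, OP7, OP8.
OP9 starts exactly when OP1 ends (back-to-back, no overlap), so OP1 has no further overlaps.
OP2 starts after OP9 ends, so OP9 has no further overlaps.
OP3 starts after OP2 ends, so OP2 has no further overlaps.
OP4 starts after OP3 ends, so OP3 has no further overlaps.
OP5 starts after OP4 ends, so OP4 has no further overlaps.
OP6 starts after OP5 ends, so OP5 has no further overlaps.
OP7 starts after OP6 ends, so OP6 has no further overlaps.
OP8 starts after OP7 ends.
Every pair is clear; the schedule has no overlaps.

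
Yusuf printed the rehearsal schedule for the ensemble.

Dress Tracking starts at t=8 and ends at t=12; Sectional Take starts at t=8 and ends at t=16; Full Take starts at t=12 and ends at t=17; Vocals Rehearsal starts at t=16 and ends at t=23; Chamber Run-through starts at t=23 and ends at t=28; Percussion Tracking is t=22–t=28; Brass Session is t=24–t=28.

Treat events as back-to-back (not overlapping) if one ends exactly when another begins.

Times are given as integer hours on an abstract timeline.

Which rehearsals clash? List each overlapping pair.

Brass Session & Chamber Run-through, Brass Session & Percussion Tracking, Chamber Run-through & Percussion Tracking, Dress Tracking & Sectional Take, Full Take & Sectional Take, Full Take & Vocals Rehearsal, Percussion Tracking & Vocals Rehearsal

Sorted by start: Dress Tracking, Sectional Take, Full Take, Vocals Rehearsal, Percussion Tracking, Chamber Run-through, Brass Session.
Sectional Take starts before Dress Tracking ends → Dress Tracking and Sectional Take overlap.
Full Take starts exactly when Dress Tracking ends (back-to-back, no overlap), so Dress Tracking has no further overlaps.
Full Take starts before Sectional Take ends → Sectional Take and Full Take overlap.
Vocals Rehearsal starts exactly when Sectional Take ends (back-to-back, no overlap), so Sectional Take has no further overlaps.
Vocals Rehearsal starts before Full Take ends → Full Take and Vocals Rehearsal overlap.
Percussion Tracking starts after Full Take ends, so Full Take has no further overlaps.
Percussion Tracking starts before Vocals Rehearsal ends → Vocals Rehearsal and Percussion Tracking overlap.
Chamber Run-through starts exactly when Vocals Rehearsal ends (back-to-back, no overlap), so Vocals Rehearsal has no further overlaps.
Chamber Run-through starts before Percussion Tracking ends → Percussion Tracking and Chamber Run-through overlap.
Brass Session starts before Percussion Tracking ends → Percussion Tracking and Brass Session overlap.
Brass Session starts before Chamber Run-through ends → Chamber Run-through and Brass Session overlap.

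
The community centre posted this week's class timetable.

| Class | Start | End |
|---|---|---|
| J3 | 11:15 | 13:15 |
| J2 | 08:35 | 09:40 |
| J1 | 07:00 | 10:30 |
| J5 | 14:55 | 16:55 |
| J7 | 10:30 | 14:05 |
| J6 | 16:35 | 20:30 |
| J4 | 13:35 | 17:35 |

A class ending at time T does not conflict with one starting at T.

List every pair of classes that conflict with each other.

J1 & J2, J3 & J7, J4 & J5, J4 & J6, J4 & J7, J5 & J6

Sorted by start: J1, J2, J7, J3, J4, J5, J6.
J2 starts before J1 ends → J1 and J2 overlap.
J7 starts exactly when J1 ends (back-to-back, no overlap), so nothing later overlaps J1 either.
J7 starts after J2 ends, so nothing later overlaps J2 either.
J3 starts before J7 ends → J7 and J3 overlap.
J4 starts before J7 ends → J7 and J4 overlap.
J5 starts after J7 ends, so nothing later overlaps J7 either.
J4 starts after J3 ends, so nothing later overlaps J3 either.
J5 starts before J4 ends → J4 and J5 overlap.
J6 starts before J4 ends → J4 and J6 overlap.
J6 starts before J5 ends → J5 and J6 overlap.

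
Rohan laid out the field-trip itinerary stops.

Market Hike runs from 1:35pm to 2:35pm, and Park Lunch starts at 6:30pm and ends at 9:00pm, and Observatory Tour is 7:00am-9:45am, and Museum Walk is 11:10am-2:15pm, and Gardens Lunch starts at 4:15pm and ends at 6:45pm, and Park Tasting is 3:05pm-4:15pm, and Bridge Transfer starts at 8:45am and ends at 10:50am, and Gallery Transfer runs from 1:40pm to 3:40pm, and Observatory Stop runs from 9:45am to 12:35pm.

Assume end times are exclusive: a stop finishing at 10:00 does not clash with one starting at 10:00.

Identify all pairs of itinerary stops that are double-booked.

Bridge Transfer & Observatory Stop, Bridge Transfer & Observatory Tour, Gallery Transfer & Market Hike, Gallery Transfer & Museum Walk, Gallery Transfer & Park Tasting, Gardens Lunch & Park Lunch, Market Hike & Museum Walk, Museum Walk & Observatory Stop

Sorted by start: Observatory Tour, Bridge Transfer, Observatory Stop, Museum Walk, Market Hike, Gallery Transfer, Park Tasting, Gardens Lunch, Park Lunch.
Bridge Transfer starts before Observatory Tour ends → Observatory Tour and Bridge Transfer overlap.
Observatory Stop starts exactly when Observatory Tour ends (back-to-back, no overlap), so nothing later overlaps Observatory Tour either.
Observatory Stop starts before Bridge Transfer ends → Bridge Transfer and Observatory Stop overlap.
Museum Walk starts after Bridge Transfer ends, so nothing later overlaps Bridge Transfer either.
Museum Walk starts before Observatory Stop ends → Observatory Stop and Museum Walk overlap.
Market Hike starts after Observatory Stop ends, so nothing later overlaps Observatory Stop either.
Market Hike starts before Museum Walk ends → Museum Walk and Market Hike overlap.
Gallery Transfer starts before Museum Walk ends → Museum Walk and Gallery Transfer overlap.
Park Tasting starts after Museum Walk ends, so nothing later overlaps Museum Walk either.
Gallery Transfer starts before Market Hike ends → Market Hike and Gallery Transfer overlap.
Park Tasting starts after Market Hike ends, so nothing later overlaps Market Hike either.
Park Tasting starts before Gallery Transfer ends → Gallery Transfer and Park Tasting overlap.
Gardens Lunch starts after Gallery Transfer ends, so nothing later overlaps Gallery Transfer either.
Gardens Lunch starts exactly when Park Tasting ends (back-to-back, no overlap), so nothing later overlaps Park Tasting either.
Park Lunch starts before Gardens Lunch ends → Gardens Lunch and Park Lunch overlap.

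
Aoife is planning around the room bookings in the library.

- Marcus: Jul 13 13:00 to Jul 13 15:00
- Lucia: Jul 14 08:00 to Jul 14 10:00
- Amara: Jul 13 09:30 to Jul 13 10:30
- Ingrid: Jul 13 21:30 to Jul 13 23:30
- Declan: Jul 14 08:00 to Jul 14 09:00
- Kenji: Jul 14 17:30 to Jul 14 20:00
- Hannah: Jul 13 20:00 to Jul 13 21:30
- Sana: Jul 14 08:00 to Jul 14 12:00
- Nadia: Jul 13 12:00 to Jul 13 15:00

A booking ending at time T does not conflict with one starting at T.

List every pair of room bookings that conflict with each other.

Sorted by start: Amara, Nadia, Marcus, Hannah, Ingrid, Declan, Lucia, Sana, Kenji.
Nadia starts after Amara ends — done with Amara.
Marcus starts before Nadia ends → Nadia and Marcus overlap.
Hannah starts after Nadia ends — done with Nadia.
Hannah starts after Marcus ends — done with Marcus.
Ingrid starts exactly when Hannah ends (back-to-back, no overlap) — done with Hannah.
Declan starts after Ingrid ends — done with Ingrid.
Lucia starts before Declan ends → Declan and Lucia overlap.
Sana starts before Declan ends → Declan and Sana overlap.
Kenji starts after Declan ends.
Sana starts before Lucia ends → Lucia and Sana overlap.
Kenji starts after Lucia ends.
Kenji starts after Sana ends.

Declan & Lucia, Declan & Sana, Lucia & Sana, Marcus & Nadia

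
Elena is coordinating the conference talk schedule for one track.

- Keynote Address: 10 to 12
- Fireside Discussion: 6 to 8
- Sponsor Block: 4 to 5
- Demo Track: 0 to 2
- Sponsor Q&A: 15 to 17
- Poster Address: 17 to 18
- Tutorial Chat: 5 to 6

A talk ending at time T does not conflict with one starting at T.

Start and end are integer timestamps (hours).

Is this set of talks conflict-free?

Yes

Sorted by start: Demo Track, Sponsor Block, Tutorial Chat, Fireside Discussion, Keynote Address, Sponsor Q&A, Poster Address.
Sponsor Block starts after Demo Track ends; Demo Track is clear from here.
Tutorial Chat starts exactly when Sponsor Block ends (back-to-back, no overlap); Sponsor Block is clear from here.
Fireside Discussion starts exactly when Tutorial Chat ends (back-to-back, no overlap); Tutorial Chat is clear from here.
Keynote Address starts after Fireside Discussion ends; Fireside Discussion is clear from here.
Sponsor Q&A starts after Keynote Address ends; Keynote Address is clear from here.
Poster Address starts exactly when Sponsor Q&A ends (back-to-back, no overlap).
Every pair is clear; the schedule has no overlaps.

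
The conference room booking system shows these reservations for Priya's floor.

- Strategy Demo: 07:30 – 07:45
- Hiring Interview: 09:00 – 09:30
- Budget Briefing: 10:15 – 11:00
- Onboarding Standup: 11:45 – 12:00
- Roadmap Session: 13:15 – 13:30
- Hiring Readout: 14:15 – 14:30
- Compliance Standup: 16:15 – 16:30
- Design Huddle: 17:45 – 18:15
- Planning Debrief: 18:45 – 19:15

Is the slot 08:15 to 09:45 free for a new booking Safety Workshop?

Strategy Demo: ends 07:45 at or before Safety Workshop starts 08:15 → clear.
Hiring Interview: starts 09:00 before Safety Workshop ends 09:45, and ends 09:30 after Safety Workshop starts 08:15 → overlap.
Budget Briefing: starts 10:15 at or after Safety Workshop ends 09:45 → clear.
Onboarding Standup: starts 11:45 at or after Safety Workshop ends 09:45 → clear.
Roadmap Session: starts 13:15 at or after Safety Workshop ends 09:45 → clear.
Hiring Readout: starts 14:15 at or after Safety Workshop ends 09:45 → clear.
Compliance Standup: starts 16:15 at or after Safety Workshop ends 09:45 → clear.
Design Huddle: starts 17:45 at or after Safety Workshop ends 09:45 → clear.
Planning Debrief: starts 18:45 at or after Safety Workshop ends 09:45 → clear.
Safety Workshop overlaps Hiring Interview.

No — it overlaps Hiring Interview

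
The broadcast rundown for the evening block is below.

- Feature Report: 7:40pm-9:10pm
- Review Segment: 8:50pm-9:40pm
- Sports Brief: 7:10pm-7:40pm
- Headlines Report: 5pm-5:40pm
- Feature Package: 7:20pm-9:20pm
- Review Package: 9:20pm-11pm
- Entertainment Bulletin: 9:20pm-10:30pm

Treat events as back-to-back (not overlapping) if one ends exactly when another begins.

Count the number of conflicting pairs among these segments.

Two intervals overlap when each starts before the other ends.
Sorted by start: Headlines Report, Sports Brief, Feature Package, Feature Report, Review Segment, Entertainment Bulletin, Review Package.
Sports Brief starts after Headlines Report ends — done with Headlines Report.
Feature Package starts before Sports Brief ends → Sports Brief and Feature Package overlap.
Feature Report starts exactly when Sports Brief ends (back-to-back, no overlap) — done with Sports Brief.
Feature Report starts before Feature Package ends → Feature Package and Feature Report overlap.
Review Segment starts before Feature Package ends → Feature Package and Review Segment overlap.
Entertainment Bulletin starts exactly when Feature Package ends (back-to-back, no overlap) — done with Feature Package.
Review Segment starts before Feature Report ends → Feature Report and Review Segment overlap.
Entertainment Bulletin starts after Feature Report ends — done with Feature Report.
Entertainment Bulletin starts before Review Segment ends → Review Segment and Entertainment Bulletin overlap.
Review Package starts before Review Segment ends → Review Segment and Review Package overlap.
Review Package starts before Entertainment Bulletin ends → Entertainment Bulletin and Review Package overlap.
Overlapping pairs: Entertainment Bulletin & Review Package, Entertainment Bulletin & Review Segment, Feature Package & Feature Report, Feature Package & Review Segment, Feature Package & Sports Brief, Feature Report & Review Segment, Review Package & Review Segment — 7 in total.

7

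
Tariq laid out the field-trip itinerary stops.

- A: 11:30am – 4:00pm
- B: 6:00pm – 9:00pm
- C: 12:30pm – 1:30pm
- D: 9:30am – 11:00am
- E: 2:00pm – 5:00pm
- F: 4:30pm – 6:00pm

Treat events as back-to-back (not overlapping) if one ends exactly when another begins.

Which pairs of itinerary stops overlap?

A & C, A & E, E & F

Two intervals overlap when each starts before the other ends.
Sorted by start: D, A, C, E, F, B.
A starts after D ends — done with D.
C starts before A ends → A and C overlap.
E starts before A ends → A and E overlap.
F starts after A ends — done with A.
E starts after C ends — done with C.
F starts before E ends → E and F overlap.
B starts after E ends.
B starts exactly when F ends (back-to-back, no overlap).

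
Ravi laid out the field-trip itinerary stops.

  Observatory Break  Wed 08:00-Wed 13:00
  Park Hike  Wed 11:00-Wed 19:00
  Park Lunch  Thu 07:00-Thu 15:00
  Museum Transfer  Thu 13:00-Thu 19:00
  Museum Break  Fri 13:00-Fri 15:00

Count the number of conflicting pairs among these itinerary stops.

2

Sorted by start: Observatory Break, Park Hike, Park Lunch, Museum Transfer, Museum Break.
Park Hike starts before Observatory Break ends → Observatory Break and Park Hike overlap.
Park Lunch starts after Observatory Break ends — done with Observatory Break.
Park Lunch starts after Park Hike ends — done with Park Hike.
Museum Transfer starts before Park Lunch ends → Park Lunch and Museum Transfer overlap.
Museum Break starts after Park Lunch ends.
Museum Break starts after Museum Transfer ends.
Overlapping pairs: Museum Transfer & Park Lunch, Observatory Break & Park Hike — 2 in total.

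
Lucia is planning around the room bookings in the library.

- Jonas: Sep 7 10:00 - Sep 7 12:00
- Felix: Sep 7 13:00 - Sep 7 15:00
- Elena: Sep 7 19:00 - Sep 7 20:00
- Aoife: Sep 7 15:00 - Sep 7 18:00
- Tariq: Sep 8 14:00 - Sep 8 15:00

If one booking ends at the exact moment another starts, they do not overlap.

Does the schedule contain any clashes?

Sorted by start: Jonas, Felix, Aoife, Elena, Tariq.
Felix starts after Jonas ends — done with Jonas.
Aoife starts exactly when Felix ends (back-to-back, no overlap) — done with Felix.
Elena starts after Aoife ends — done with Aoife.
Tariq starts after Elena ends.
Every pair is clear; the schedule has no overlaps.

No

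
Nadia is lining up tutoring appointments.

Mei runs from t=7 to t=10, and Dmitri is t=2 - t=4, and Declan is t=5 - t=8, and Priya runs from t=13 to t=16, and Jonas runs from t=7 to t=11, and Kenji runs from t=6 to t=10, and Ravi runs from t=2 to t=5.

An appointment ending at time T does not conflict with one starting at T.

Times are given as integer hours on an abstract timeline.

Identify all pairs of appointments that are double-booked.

Declan & Jonas, Declan & Kenji, Declan & Mei, Dmitri & Ravi, Jonas & Kenji, Jonas & Mei, Kenji & Mei

Sorted by start: Ravi, Dmitri, Declan, Kenji, Mei, Jonas, Priya.
Dmitri starts before Ravi ends → Ravi and Dmitri overlap.
Declan starts exactly when Ravi ends (back-to-back, no overlap), so nothing later overlaps Ravi either.
Declan starts after Dmitri ends, so nothing later overlaps Dmitri either.
Kenji starts before Declan ends → Declan and Kenji overlap.
Mei starts before Declan ends → Declan and Mei overlap.
Jonas starts before Declan ends → Declan and Jonas overlap.
Priya starts after Declan ends.
Mei starts before Kenji ends → Kenji and Mei overlap.
Jonas starts before Kenji ends → Kenji and Jonas overlap.
Priya starts after Kenji ends.
Jonas starts before Mei ends → Mei and Jonas overlap.
Priya starts after Mei ends.
Priya starts after Jonas ends.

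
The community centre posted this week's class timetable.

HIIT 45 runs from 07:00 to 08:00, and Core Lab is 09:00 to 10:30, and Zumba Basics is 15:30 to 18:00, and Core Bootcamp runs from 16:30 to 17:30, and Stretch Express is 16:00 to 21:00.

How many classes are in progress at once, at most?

3

Sweep the timeline, counting +1 at each start and −1 at each end (ends before starts at a tie):
07:00 start HIIT 45 → 1
08:00 end HIIT 45 → 0
09:00 start Core Lab → 1
10:30 end Core Lab → 0
15:30 start Zumba Basics → 1
16:00 start Stretch Express → 2
16:30 start Core Bootcamp → 3
17:30 end Core Bootcamp → 2
18:00 end Zumba Basics → 1
21:00 end Stretch Express → 0
Peak is 3, at 16:30 (Core Bootcamp, Stretch Express, Zumba Basics).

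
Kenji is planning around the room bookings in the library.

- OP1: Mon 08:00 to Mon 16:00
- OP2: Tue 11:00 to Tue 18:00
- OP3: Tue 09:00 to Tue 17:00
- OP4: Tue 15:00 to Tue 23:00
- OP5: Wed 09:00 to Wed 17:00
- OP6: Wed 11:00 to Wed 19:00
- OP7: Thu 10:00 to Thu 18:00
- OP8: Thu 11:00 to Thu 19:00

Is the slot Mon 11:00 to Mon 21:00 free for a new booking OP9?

OP1: starts Mon 08:00 before OP9 ends Mon 21:00, and ends Mon 16:00 after OP9 starts Mon 11:00 → overlap.
OP3: starts Tue 09:00 at or after OP9 ends Mon 21:00 → clear.
OP2: starts Tue 11:00 at or after OP9 ends Mon 21:00 → clear.
OP4: starts Tue 15:00 at or after OP9 ends Mon 21:00 → clear.
OP5: starts Wed 09:00 at or after OP9 ends Mon 21:00 → clear.
OP6: starts Wed 11:00 at or after OP9 ends Mon 21:00 → clear.
OP7: starts Thu 10:00 at or after OP9 ends Mon 21:00 → clear.
OP8: starts Thu 11:00 at or after OP9 ends Mon 21:00 → clear.
OP9 overlaps OP1.

No — it overlaps OP1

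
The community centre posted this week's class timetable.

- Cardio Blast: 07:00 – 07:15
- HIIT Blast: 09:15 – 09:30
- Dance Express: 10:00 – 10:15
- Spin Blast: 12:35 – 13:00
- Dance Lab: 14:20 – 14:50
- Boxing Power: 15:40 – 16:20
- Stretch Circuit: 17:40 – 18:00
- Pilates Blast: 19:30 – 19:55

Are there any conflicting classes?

Sorted by start: Cardio Blast, HIIT Blast, Dance Express, Spin Blast, Dance Lab, Boxing Power, Stretch Circuit, Pilates Blast.
HIIT Blast starts after Cardio Blast ends, so Cardio Blast has no further overlaps.
Dance Express starts after HIIT Blast ends, so HIIT Blast has no further overlaps.
Spin Blast starts after Dance Express ends, so Dance Express has no further overlaps.
Dance Lab starts after Spin Blast ends, so Spin Blast has no further overlaps.
Boxing Power starts after Dance Lab ends, so Dance Lab has no further overlaps.
Stretch Circuit starts after Boxing Power ends, so Boxing Power has no further overlaps.
Pilates Blast starts after Stretch Circuit ends.
Every pair is clear; the schedule has no overlaps.

No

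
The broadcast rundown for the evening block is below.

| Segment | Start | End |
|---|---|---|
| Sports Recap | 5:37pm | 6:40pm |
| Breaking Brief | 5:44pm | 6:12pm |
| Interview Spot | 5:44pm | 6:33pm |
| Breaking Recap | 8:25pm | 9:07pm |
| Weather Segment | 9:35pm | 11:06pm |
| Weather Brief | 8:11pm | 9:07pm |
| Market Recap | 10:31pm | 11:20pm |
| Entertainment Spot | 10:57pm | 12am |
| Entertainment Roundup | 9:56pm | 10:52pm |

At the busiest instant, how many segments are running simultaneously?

Sweep the timeline, counting +1 at each start and −1 at each end (ends before starts at a tie):
5:37pm start Sports Recap → 1
5:44pm start Breaking Brief → 2
5:44pm start Interview Spot → 3
6:12pm end Breaking Brief → 2
6:33pm end Interview Spot → 1
6:40pm end Sports Recap → 0
8:11pm start Weather Brief → 1
8:25pm start Breaking Recap → 2
9:07pm end Breaking Recap → 1
9:07pm end Weather Brief → 0
9:35pm start Weather Segment → 1
9:56pm start Entertainment Roundup → 2
10:31pm start Market Recap → 3
10:52pm end Entertainment Roundup → 2
10:57pm start Entertainment Spot → 3
11:06pm end Weather Segment → 2
11:20pm end Market Recap → 1
12am end Entertainment Spot → 0
Peak is 3, at 5:44pm (Breaking Brief, Interview Spot, Sports Recap).

3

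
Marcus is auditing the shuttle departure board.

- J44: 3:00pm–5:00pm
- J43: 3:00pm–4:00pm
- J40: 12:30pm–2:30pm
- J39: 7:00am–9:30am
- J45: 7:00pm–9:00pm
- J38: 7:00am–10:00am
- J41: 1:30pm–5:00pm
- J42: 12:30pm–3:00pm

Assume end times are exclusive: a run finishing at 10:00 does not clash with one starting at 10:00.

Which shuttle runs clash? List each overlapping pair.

Sorted by start: J38, J39, J40, J42, J41, J43, J44, J45.
J39 starts before J38 ends → J38 and J39 overlap.
J40 starts after J38 ends; J38 is clear from here.
J40 starts after J39 ends; J39 is clear from here.
J42 starts before J40 ends → J40 and J42 overlap.
J41 starts before J40 ends → J40 and J41 overlap.
J43 starts after J40 ends; J40 is clear from here.
J41 starts before J42 ends → J42 and J41 overlap.
J43 starts exactly when J42 ends (back-to-back, no overlap); J42 is clear from here.
J43 starts before J41 ends → J41 and J43 overlap.
J44 starts before J41 ends → J41 and J44 overlap.
J45 starts after J41 ends.
J44 starts before J43 ends → J43 and J44 overlap.
J45 starts after J43 ends.
J45 starts after J44 ends.

J38 & J39, J40 & J41, J40 & J42, J41 & J42, J41 & J43, J41 & J44, J43 & J44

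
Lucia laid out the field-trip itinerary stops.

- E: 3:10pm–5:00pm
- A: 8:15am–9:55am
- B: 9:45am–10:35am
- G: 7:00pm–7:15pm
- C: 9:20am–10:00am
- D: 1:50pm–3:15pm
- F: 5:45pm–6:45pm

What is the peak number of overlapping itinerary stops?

3

Walk through starts and ends in time order (an end at T is processed before a start at T):
8:15am start A → 1
9:20am start C → 2
9:45am start B → 3
9:55am end A → 2
10:00am end C → 1
10:35am end B → 0
1:50pm start D → 1
3:10pm start E → 2
3:15pm end D → 1
5:00pm end E → 0
5:45pm start F → 1
6:45pm end F → 0
7:00pm start G → 1
7:15pm end G → 0
Peak is 3, at 9:45am (A, B, C).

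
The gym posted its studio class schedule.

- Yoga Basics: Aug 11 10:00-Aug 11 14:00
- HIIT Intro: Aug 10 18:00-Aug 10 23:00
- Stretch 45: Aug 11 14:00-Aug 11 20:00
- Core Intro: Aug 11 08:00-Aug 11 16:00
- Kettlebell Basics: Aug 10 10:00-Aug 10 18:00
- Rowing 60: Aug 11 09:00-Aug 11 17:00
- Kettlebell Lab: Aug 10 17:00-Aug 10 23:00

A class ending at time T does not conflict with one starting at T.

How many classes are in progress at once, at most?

Walk through starts and ends in time order (an end at T is processed before a start at T):
Aug 10 10:00 start Kettlebell Basics → 1
Aug 10 17:00 start Kettlebell Lab → 2
Aug 10 18:00 end Kettlebell Basics → 1
Aug 10 18:00 start HIIT Intro → 2
Aug 10 23:00 end HIIT Intro → 1
Aug 10 23:00 end Kettlebell Lab → 0
Aug 11 08:00 start Core Intro → 1
Aug 11 09:00 start Rowing 60 → 2
Aug 11 10:00 start Yoga Basics → 3
Aug 11 14:00 end Yoga Basics → 2
Aug 11 14:00 start Stretch 45 → 3
Aug 11 16:00 end Core Intro → 2
Aug 11 17:00 end Rowing 60 → 1
Aug 11 20:00 end Stretch 45 → 0
Peak is 3, at Aug 11 10:00 (Core Intro, Rowing 60, Yoga Basics).

3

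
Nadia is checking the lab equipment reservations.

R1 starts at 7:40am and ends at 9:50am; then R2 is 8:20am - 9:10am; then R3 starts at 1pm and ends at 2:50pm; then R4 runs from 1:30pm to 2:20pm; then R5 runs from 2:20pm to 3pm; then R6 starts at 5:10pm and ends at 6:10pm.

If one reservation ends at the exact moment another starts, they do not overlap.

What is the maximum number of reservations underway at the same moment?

2

Sweep the timeline, counting +1 at each start and −1 at each end (ends before starts at a tie):
7:40am start R1 → 1
8:20am start R2 → 2
9:10am end R2 → 1
9:50am end R1 → 0
1pm start R3 → 1
1:30pm start R4 → 2
2:20pm end R4 → 1
2:20pm start R5 → 2
2:50pm end R3 → 1
3pm end R5 → 0
5:10pm start R6 → 1
6:10pm end R6 → 0
Peak is 2, at 8:20am (R1, R2).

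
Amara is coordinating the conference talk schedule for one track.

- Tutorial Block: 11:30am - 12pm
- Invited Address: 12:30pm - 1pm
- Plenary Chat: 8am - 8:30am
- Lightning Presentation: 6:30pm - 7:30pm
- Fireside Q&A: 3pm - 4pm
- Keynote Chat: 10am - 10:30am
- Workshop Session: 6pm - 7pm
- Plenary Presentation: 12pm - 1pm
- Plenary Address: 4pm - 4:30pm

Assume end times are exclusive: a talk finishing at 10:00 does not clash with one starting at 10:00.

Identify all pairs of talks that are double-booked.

Invited Address & Plenary Presentation, Lightning Presentation & Workshop Session

Sorted by start: Plenary Chat, Keynote Chat, Tutorial Block, Plenary Presentation, Invited Address, Fireside Q&A, Plenary Address, Workshop Session, Lightning Presentation.
Keynote Chat starts after Plenary Chat ends — done with Plenary Chat.
Tutorial Block starts after Keynote Chat ends — done with Keynote Chat.
Plenary Presentation starts exactly when Tutorial Block ends (back-to-back, no overlap) — done with Tutorial Block.
Invited Address starts before Plenary Presentation ends → Plenary Presentation and Invited Address overlap.
Fireside Q&A starts after Plenary Presentation ends — done with Plenary Presentation.
Fireside Q&A starts after Invited Address ends — done with Invited Address.
Plenary Address starts exactly when Fireside Q&A ends (back-to-back, no overlap) — done with Fireside Q&A.
Workshop Session starts after Plenary Address ends — done with Plenary Address.
Lightning Presentation starts before Workshop Session ends → Workshop Session and Lightning Presentation overlap.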